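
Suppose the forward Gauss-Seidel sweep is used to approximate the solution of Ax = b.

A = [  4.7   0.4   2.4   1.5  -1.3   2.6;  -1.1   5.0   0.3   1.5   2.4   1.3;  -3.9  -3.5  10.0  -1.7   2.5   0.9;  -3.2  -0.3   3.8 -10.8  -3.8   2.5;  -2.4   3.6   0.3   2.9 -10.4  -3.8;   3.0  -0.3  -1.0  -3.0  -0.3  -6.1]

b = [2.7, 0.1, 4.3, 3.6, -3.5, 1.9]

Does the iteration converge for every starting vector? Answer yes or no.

Let D = diag(4.7, 5, 10, -10.8, -10.4, -6.1); L, U the strict triangles.
Gauss-Seidel: T = -(D+L)⁻¹U, row 0 first, T[0,5] = -(2.6)/(4.7) = -0.5532; later rows by forward substitution.
  T[0,:] = [+0.0000, -0.0851, -0.5106, -0.3191, +0.2766, -0.5532]
  T[1,:] = [+0.0000, -0.0187, -0.1723, -0.3702, -0.4191, -0.3817]
  T[2,:] = [+0.0000, -0.0397, -0.2595, -0.0840, -0.2888, -0.4393]
  T[3,:] = [+0.0000, +0.0118, +0.0648, +0.0753, -0.5238, +0.2514]
  T[4,:] = [+0.0000, +0.0153, +0.0688, -0.0359, -0.3633, -0.3124]
  T[5,:] = [+0.0000, -0.0410, -0.2354, -0.1602, +0.4795, -0.2895]
|λ(T)| sorted: 0.5646, 0.3573, 0.3573, 0.0609, 0.0125, 0.0000.
ρ = 0.5646; 0.5646 < 1: convergent.

yes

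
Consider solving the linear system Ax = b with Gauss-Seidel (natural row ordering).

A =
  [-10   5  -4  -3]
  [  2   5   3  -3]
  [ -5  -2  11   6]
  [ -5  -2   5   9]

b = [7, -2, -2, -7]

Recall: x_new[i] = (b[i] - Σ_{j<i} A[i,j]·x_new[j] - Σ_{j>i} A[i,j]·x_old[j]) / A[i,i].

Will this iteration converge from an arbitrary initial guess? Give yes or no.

yes

A = D + L + U where D = diag(-10, 5, 11, 9).
T_GS = -(D+L)⁻¹U: row 0 first, T[0,3] = -(-3)/(-10) = -0.3000; later rows by forward substitution.
  T[0,:] = [+0.0000, +0.5000, -0.4000, -0.3000]
  T[1,:] = [+0.0000, -0.2000, -0.4400, +0.7200]
  T[2,:] = [+0.0000, +0.1909, -0.2618, -0.5509]
  T[3,:] = [+0.0000, +0.1273, -0.1745, +0.2994]
eigenvalue magnitudes: 0.5263, 0.4156, 0.4156, 0.0000.
spectral radius ρ = 0.5263; 0.5263 < 1 ⇒ converges.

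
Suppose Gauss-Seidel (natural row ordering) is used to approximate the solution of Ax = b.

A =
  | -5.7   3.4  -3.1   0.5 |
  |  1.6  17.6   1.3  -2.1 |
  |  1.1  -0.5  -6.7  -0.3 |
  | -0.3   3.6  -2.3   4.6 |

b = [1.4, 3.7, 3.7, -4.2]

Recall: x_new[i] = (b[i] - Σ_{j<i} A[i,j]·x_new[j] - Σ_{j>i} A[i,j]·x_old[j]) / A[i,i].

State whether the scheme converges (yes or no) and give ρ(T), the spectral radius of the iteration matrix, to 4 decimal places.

A = D + L + U where D = diag(-5.7, 17.6, -6.7, 4.6).
Gauss-Seidel: T = -(D+L)⁻¹U, row 0 first, T[0,2] = -(-3.1)/(-5.7) = -0.5439; later rows by forward substitution.
  T[0,:] = [+0.0000 +0.5965 -0.5439 +0.0877]
  T[1,:] = [+0.0000 -0.0542 -0.0244 +0.1113]
  T[2,:] = [+0.0000 +0.1020 -0.0875 -0.0387]
  T[3,:] = [+0.0000 +0.1323 -0.0601 -0.1008]
|λ(T)| sorted: 0.2195, 0.0383, 0.0153, 0.0000.
ρ(T) = max|λ| = 0.2195; 0.2195 < 1: convergent.

yes, ρ = 0.2195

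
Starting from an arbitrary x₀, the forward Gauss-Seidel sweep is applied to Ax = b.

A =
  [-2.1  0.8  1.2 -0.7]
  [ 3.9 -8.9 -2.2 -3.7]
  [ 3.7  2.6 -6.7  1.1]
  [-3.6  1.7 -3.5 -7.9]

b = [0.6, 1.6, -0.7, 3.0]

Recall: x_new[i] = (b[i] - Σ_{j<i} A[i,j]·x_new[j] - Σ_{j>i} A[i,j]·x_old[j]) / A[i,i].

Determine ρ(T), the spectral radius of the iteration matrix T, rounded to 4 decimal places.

A = D + L + U where D = diag(-2.1, -8.9, -6.7, -7.9).
T_GS = -(D+L)⁻¹U: row 0 first, T[0,3] = -(-0.7)/(-2.1) = -0.3333; later rows by forward substitution.
  T[0,:] = [+0.0000 +0.3810 +0.5714 -0.3333]
  T[1,:] = [+0.0000 +0.1669 +0.0032 -0.5618]
  T[2,:] = [+0.0000 +0.2752 +0.3168 -0.2379]
  T[3,:] = [+0.0000 -0.2596 -0.4001 +0.1364]
|λ(T)| sorted: 0.7877, 0.0946, 0.0946, 0.0000.
spectral radius ρ = 0.7877; 0.7877 < 1, so it converges for any x₀.

0.7877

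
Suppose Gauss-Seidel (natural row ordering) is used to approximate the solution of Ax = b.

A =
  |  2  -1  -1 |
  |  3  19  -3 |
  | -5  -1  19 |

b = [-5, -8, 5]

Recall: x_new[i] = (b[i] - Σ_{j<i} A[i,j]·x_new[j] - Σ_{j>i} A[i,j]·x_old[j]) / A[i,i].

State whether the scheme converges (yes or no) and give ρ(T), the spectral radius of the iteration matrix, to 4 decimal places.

Let D = diag(2, 19, 19); L, U the strict triangles.
Gauss-Seidel: T = -(D+L)⁻¹U, row 0 first, T[0,2] = -(-1)/(2) = +0.5000; later rows by forward substitution.
  T[0,:] = [+0.0000 +0.5000 +0.5000]
  T[1,:] = [+0.0000 -0.0789 +0.0789]
  T[2,:] = [+0.0000 +0.1274 +0.1357]
eigenvalue magnitudes: 0.1753, 0.1185, 0.0000.
spectral radius ρ = 0.1753; 0.1753 < 1: convergent.

yes, ρ = 0.1753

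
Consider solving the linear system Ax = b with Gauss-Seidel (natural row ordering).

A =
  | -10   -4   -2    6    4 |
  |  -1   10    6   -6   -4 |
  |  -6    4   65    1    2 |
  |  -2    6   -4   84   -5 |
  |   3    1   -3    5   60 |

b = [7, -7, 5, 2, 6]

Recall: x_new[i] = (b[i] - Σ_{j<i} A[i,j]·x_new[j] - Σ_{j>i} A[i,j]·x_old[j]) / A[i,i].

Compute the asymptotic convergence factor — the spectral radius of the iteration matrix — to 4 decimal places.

0.1725

A = D + L + U where D = diag(-10, 10, 65, 84, 60).
GS T = -(D+L)⁻¹U: row 0 first, T[0,1] = -(-4)/(-10) = -0.4000; later rows by forward substitution.
  T[0,:] = [+0.0000, -0.4000, -0.2000, +0.6000, +0.4000]
  T[1,:] = [+0.0000, -0.0400, -0.6200, +0.6600, +0.4400]
  T[2,:] = [+0.0000, -0.0345, +0.0197, -0.0006, -0.0209]
  T[3,:] = [+0.0000, -0.0083, +0.0405, -0.0329, +0.0366]
  T[4,:] = [+0.0000, +0.0196, +0.0179, -0.0383, -0.0314]
|roots of det(T-λI)|: 0.1725, 0.1357, 0.0340, 0.0138, 0.0000.
ρ = 0.1725; 0.1725 < 1, so it converges for any x₀.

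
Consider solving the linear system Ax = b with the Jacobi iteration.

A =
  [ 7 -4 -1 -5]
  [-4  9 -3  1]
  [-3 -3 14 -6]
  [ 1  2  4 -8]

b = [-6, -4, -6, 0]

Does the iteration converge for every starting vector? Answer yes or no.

Split A = D + L + U, D = diag(7, 9, 14, -8).
T_J = -D⁻¹(L+U): T[1,2] = -(-3)/(9) = +0.3333; T[1,1] = 0.
  T[0,:] = [+0.0000, +0.5714, +0.1429, +0.7143]
  T[1,:] = [+0.4444, +0.0000, +0.3333, -0.1111]
  T[2,:] = [+0.2143, +0.2143, +0.0000, +0.4286]
  T[3,:] = [+0.1250, +0.2500, +0.5000, +0.0000]
|eigenvalues of T|: 0.9368, 0.5090, 0.5090, 0.0140.
ρ = 0.9368; 0.9368 < 1, so it converges for any x₀.

yes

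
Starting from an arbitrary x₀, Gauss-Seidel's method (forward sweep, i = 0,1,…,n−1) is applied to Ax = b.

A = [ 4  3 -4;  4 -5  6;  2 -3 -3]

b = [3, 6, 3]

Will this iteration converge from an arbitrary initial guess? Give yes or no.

no

Diagonal D = diag(4, -5, -3); L, U strict lower/upper.
T_GS = -(D+L)⁻¹U: row 0 first, T[0,1] = -(3)/(4) = -0.7500; later rows by forward substitution.
  T[0,:] = [+0.0000 -0.7500 +1.0000]
  T[1,:] = [+0.0000 -0.6000 +2.0000]
  T[2,:] = [+0.0000 +0.1000 -1.3333]
|λ(T)| sorted: 1.5450, 0.3884, 0.0000.
ρ(T) = max|λ| = 1.5450; 1.5450 > 1: divergent.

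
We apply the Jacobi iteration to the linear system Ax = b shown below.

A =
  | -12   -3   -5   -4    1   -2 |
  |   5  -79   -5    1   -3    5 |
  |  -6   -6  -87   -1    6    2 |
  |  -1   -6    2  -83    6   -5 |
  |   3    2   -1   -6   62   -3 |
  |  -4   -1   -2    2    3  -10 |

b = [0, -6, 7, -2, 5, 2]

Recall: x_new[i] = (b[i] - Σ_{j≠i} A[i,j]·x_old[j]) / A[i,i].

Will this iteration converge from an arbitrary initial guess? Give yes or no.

yes

Write A = D+L+U with D = diag(-12, -79, -87, -83, 62, -10).
Jacobi T = -D⁻¹(L+U): T[0,5] = -(-2)/(-12) = -0.1667; T[0,0] = 0.
  T[0,:] = [+0.0000 -0.2500 -0.4167 -0.3333 +0.0833 -0.1667]
  T[1,:] = [+0.0633 +0.0000 -0.0633 +0.0127 -0.0380 +0.0633]
  T[2,:] = [-0.0690 -0.0690 +0.0000 -0.0115 +0.0690 +0.0230]
  T[3,:] = [-0.0120 -0.0723 +0.0241 +0.0000 +0.0723 -0.0602]
  T[4,:] = [-0.0484 -0.0323 +0.0161 +0.0968 +0.0000 +0.0484]
  T[5,:] = [-0.4000 -0.1000 -0.2000 +0.2000 +0.3000 +0.0000]
|λ(T)| sorted: 0.3155, 0.2327, 0.1151, 0.1151, 0.1038, 0.1038.
ρ(T) = max|λ| = 0.3155; 0.3155 < 1: convergent.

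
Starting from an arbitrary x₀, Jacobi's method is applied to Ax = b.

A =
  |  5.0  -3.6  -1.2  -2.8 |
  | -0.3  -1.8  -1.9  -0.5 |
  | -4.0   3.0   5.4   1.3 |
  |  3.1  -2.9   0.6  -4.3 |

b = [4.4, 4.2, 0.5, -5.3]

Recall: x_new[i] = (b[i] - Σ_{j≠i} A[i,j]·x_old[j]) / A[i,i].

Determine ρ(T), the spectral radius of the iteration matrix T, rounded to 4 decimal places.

Let D = diag(5, -1.8, 5.4, -4.3); L, U the strict triangles.
Jacobi T = -D⁻¹(L+U): T[0,3] = -(-2.8)/(5) = +0.5600; T[0,0] = 0.
  T[0,:] = [+0.0000, +0.7200, +0.2400, +0.5600]
  T[1,:] = [-0.1667, +0.0000, -1.0556, -0.2778]
  T[2,:] = [+0.7407, -0.5556, +0.0000, -0.2407]
  T[3,:] = [+0.7209, -0.6744, +0.1395, +0.0000]
moduli |λ_i(T)| = 1.3582, 0.6427, 0.4280, 0.4280.
spectral radius ρ = 1.3582; 1.3582 > 1 ⇒ diverges.

1.3582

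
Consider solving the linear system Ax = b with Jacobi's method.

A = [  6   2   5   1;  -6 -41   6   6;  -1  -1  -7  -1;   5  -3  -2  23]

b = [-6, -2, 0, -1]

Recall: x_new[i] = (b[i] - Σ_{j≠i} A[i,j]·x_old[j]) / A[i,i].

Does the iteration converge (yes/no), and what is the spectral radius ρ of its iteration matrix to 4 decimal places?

yes, ρ = 0.4555

Let D = diag(6, -41, -7, 23); L, U the strict triangles.
Jacobi: T = -D⁻¹(L+U), T[3,1] = -(-3)/(23) = +0.1304; T[3,3] = 0.
  T[0,:] = [+0.0000  -0.3333  -0.8333  -0.1667]
  T[1,:] = [-0.1463  +0.0000  +0.1463  +0.1463]
  T[2,:] = [-0.1429  -0.1429  +0.0000  -0.1429]
  T[3,:] = [-0.2174  +0.1304  +0.0870  +0.0000]
|roots of det(T-λI)|: 0.4555, 0.3329, 0.3329, 0.1530.
ρ = 0.4555; 0.4555 < 1, so it converges for any x₀.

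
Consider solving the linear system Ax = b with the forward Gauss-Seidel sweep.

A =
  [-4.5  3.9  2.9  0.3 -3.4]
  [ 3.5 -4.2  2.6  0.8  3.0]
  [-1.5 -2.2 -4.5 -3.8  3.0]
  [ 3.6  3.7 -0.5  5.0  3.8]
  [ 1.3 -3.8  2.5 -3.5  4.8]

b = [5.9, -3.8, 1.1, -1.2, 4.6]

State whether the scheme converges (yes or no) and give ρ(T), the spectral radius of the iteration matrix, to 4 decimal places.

Split A = D + L + U, D = diag(-4.5, -4.2, -4.5, 5, 4.8).
GS T = -(D+L)⁻¹U: row 0 first, T[0,4] = -(-3.4)/(-4.5) = -0.7556; later rows by forward substitution.
  T[0,:] = [+0.0000, +0.8667, +0.6444, +0.0667, -0.7556]
  T[1,:] = [+0.0000, +0.7222, +1.1561, +0.2460, +0.0847]
  T[2,:] = [+0.0000, -0.6420, -0.7800, -0.9869, +0.8771]
  T[3,:] = [+0.0000, -1.2226, -1.3975, -0.3288, -0.1909]
  T[4,:] = [+0.0000, -0.2201, +0.1279, +0.4510, -0.3244]
eigenvalue magnitudes: 1.3676, 0.5660, 0.5660, 0.2129, 0.0000.
spectral radius ρ = 1.3676; 1.3676 > 1 ⇒ diverges.

no, ρ = 1.3676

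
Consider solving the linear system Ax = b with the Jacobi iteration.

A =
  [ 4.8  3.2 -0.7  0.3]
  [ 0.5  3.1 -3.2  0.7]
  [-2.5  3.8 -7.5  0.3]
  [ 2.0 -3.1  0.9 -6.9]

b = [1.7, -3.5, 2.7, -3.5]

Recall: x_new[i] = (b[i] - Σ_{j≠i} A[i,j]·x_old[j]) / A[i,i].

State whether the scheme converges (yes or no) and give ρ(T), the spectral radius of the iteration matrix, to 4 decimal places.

yes, ρ = 0.9462

Split A = D + L + U, D = diag(4.8, 3.1, -7.5, -6.9).
T_J = -D⁻¹(L+U): T[0,2] = -(-0.7)/(4.8) = +0.1458; T[0,0] = 0.
  T[0,:] = [+0.0000 -0.6667 +0.1458 -0.0625]
  T[1,:] = [-0.1613 +0.0000 +1.0323 -0.2258]
  T[2,:] = [-0.3333 +0.5067 +0.0000 +0.0400]
  T[3,:] = [+0.2899 -0.4493 +0.1304 +0.0000]
moduli |λ_i(T)| = 0.9462, 0.5275, 0.5275, 0.0535.
ρ = 0.9462; 0.9462 < 1: convergent.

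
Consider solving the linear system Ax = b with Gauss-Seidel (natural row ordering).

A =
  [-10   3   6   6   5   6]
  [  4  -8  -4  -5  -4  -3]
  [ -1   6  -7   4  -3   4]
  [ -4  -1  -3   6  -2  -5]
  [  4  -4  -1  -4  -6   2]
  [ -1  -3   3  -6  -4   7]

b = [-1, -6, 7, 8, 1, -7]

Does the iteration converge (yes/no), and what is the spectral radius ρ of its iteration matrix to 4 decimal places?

A = D + L + U where D = diag(-10, -8, -7, 6, -6, 7).
GS T = -(D+L)⁻¹U: row 0 first, T[0,5] = -(6)/(-10) = +0.6000; later rows by forward substitution.
  T[0,:] = [+0.0000, +0.3000, +0.6000, +0.6000, +0.5000, +0.6000]
  T[1,:] = [+0.0000, +0.1500, -0.2000, -0.3250, -0.2500, -0.0750]
  T[2,:] = [+0.0000, +0.0857, -0.2571, +0.2071, -0.7143, +0.4214]
  T[3,:] = [+0.0000, +0.2679, +0.2381, +0.4494, +0.2679, +1.4315]
  T[4,:] = [+0.0000, -0.0929, +0.4175, +0.2825, +0.4405, -0.2413]
  T[5,:] = [+0.0000, +0.2469, +0.5528, +0.4043, +0.7517, +0.9621]
|roots of det(T-λI)|: 1.6498, 0.5827, 0.5827, 0.2492, 0.0097, 0.0000.
ρ(T) = max|λ| = 1.6498; 1.6498 > 1 ⇒ diverges.

no, ρ = 1.6498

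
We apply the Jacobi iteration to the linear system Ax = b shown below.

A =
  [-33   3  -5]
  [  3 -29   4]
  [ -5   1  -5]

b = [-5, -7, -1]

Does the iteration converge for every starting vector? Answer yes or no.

Write A = D+L+U with D = diag(-33, -29, -5).
T_J = -D⁻¹(L+U): T[2,0] = -(-5)/(-5) = -1.0000; T[2,2] = 0.
  T[0,:] = [+0.0000, +0.0909, -0.1515]
  T[1,:] = [+0.1034, +0.0000, +0.1379]
  T[2,:] = [-1.0000, +0.2000, +0.0000]
|eigenvalues of T|: 0.4709, 0.3844, 0.0866.
ρ = 0.4709; 0.4709 < 1: convergent.

yes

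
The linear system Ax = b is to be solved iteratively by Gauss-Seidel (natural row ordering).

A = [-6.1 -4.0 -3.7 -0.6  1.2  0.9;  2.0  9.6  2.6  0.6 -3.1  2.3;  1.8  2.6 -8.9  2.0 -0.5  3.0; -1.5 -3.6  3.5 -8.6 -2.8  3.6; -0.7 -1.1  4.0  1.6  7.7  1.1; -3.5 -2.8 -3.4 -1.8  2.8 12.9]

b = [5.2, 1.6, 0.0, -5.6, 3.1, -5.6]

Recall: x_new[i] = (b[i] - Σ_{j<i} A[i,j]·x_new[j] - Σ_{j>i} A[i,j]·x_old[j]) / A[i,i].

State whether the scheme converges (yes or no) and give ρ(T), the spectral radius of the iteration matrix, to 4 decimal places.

Write A = D+L+U with D = diag(-6.1, 9.6, -8.9, -8.6, 7.7, 12.9).
Gauss-Seidel: T = -(D+L)⁻¹U, row 0 first, T[0,3] = -(-0.6)/(-6.1) = -0.0984; later rows by forward substitution.
  T[0,:] = [+0.0000, -0.6557, -0.6066, -0.0984, +0.1967, +0.1475]
  T[1,:] = [+0.0000, +0.1366, -0.1445, -0.0420, +0.2819, -0.2703]
  T[2,:] = [+0.0000, -0.0927, -0.1649, +0.1926, +0.0660, +0.2879]
  T[3,:] = [+0.0000, +0.0195, +0.0992, +0.1131, -0.4511, +0.6232]
  T[4,:] = [+0.0000, +0.0040, -0.0107, -0.1385, +0.1176, -0.4471]
  T[5,:] = [+0.0000, -0.1709, -0.2232, +0.0608, +0.0435, +0.2413]
moduli |λ_i(T)| = 0.5573, 0.1749, 0.1749, 0.1718, 0.1718, 0.0000.
ρ(T) = max|λ| = 0.5573; 0.5573 < 1: convergent.

yes, ρ = 0.5573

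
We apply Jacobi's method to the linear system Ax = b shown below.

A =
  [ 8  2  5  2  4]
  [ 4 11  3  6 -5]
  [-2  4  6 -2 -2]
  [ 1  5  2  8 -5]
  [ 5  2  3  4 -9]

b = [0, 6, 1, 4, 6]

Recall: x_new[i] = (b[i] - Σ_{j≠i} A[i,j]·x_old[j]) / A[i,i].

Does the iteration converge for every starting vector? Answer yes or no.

Let D = diag(8, 11, 6, 8, -9); L, U the strict triangles.
T_J = -D⁻¹(L+U): T[0,4] = -(4)/(8) = -0.5000; T[0,0] = 0.
  T[0,:] = [+0.0000, -0.2500, -0.6250, -0.2500, -0.5000]
  T[1,:] = [-0.3636, +0.0000, -0.2727, -0.5455, +0.4545]
  T[2,:] = [+0.3333, -0.6667, +0.0000, +0.3333, +0.3333]
  T[3,:] = [-0.1250, -0.6250, -0.2500, +0.0000, +0.6250]
  T[4,:] = [+0.5556, +0.2222, +0.3333, +0.4444, +0.0000]
moduli |λ_i(T)| = 1.1928, 0.6662, 0.6662, 0.4330, 0.1357.
ρ(T) = max|λ| = 1.1928; 1.1928 > 1 ⇒ diverges.

no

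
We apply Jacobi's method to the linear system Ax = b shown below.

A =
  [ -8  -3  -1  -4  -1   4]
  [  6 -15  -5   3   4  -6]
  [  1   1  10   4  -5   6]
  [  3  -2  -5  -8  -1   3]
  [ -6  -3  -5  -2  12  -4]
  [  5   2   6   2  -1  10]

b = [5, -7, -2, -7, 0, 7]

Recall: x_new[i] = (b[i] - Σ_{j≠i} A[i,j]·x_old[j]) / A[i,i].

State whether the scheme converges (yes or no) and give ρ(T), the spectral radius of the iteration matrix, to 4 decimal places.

Let D = diag(-8, -15, 10, -8, 12, 10); L, U the strict triangles.
Jacobi T = -D⁻¹(L+U): T[5,3] = -(2)/(10) = -0.2000; T[5,5] = 0.
  T[0,:] = [+0.0000 -0.3750 -0.1250 -0.5000 -0.1250 +0.5000]
  T[1,:] = [+0.4000 +0.0000 -0.3333 +0.2000 +0.2667 -0.4000]
  T[2,:] = [-0.1000 -0.1000 +0.0000 -0.4000 +0.5000 -0.6000]
  T[3,:] = [+0.3750 -0.2500 -0.6250 +0.0000 -0.1250 +0.3750]
  T[4,:] = [+0.5000 +0.2500 +0.4167 +0.1667 +0.0000 +0.3333]
  T[5,:] = [-0.5000 -0.2000 -0.6000 -0.2000 +0.1000 +0.0000]
|roots of det(T-λI)|: 1.1210, 0.8482, 0.8482, 0.7803, 0.2022, 0.0299.
ρ = 1.1210; 1.1210 > 1: divergent.

no, ρ = 1.1210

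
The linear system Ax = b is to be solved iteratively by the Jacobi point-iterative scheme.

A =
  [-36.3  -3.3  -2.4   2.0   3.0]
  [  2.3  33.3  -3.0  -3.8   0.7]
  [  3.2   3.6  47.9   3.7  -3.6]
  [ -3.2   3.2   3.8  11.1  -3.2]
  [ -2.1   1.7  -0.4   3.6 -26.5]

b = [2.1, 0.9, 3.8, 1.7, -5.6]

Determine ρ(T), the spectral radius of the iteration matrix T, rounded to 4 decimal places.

A = D + L + U where D = diag(-36.3, 33.3, 47.9, 11.1, -26.5).
Jacobi T = -D⁻¹(L+U): T[1,3] = -(-3.8)/(33.3) = +0.1141; T[1,1] = 0.
  T[0,:] = [+0.0000 -0.0909 -0.0661 +0.0551 +0.0826]
  T[1,:] = [-0.0691 +0.0000 +0.0901 +0.1141 -0.0210]
  T[2,:] = [-0.0668 -0.0752 +0.0000 -0.0772 +0.0752]
  T[3,:] = [+0.2883 -0.2883 -0.3423 +0.0000 +0.2883]
  T[4,:] = [-0.0792 +0.0642 -0.0151 +0.1358 +0.0000]
|roots of det(T-λI)|: 0.2746, 0.1489, 0.1489, 0.0939, 0.0336.
ρ = 0.2746; 0.2746 < 1 ⇒ converges.

0.2746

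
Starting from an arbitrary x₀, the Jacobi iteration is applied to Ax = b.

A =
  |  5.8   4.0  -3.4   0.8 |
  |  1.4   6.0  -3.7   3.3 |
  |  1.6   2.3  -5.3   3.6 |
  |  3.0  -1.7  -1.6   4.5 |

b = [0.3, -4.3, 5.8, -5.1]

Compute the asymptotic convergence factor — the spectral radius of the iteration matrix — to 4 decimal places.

A = D + L + U where D = diag(5.8, 6, -5.3, 4.5).
Jacobi T = -D⁻¹(L+U): T[2,1] = -(2.3)/(-5.3) = +0.4340; T[2,2] = 0.
  T[0,:] = [+0.0000, -0.6897, +0.5862, -0.1379]
  T[1,:] = [-0.2333, +0.0000, +0.6167, -0.5500]
  T[2,:] = [+0.3019, +0.4340, +0.0000, +0.6792]
  T[3,:] = [-0.6667, +0.3778, +0.3556, +0.0000]
|eigenvalues of T|: 1.2004, 0.6192, 0.5915, 0.5915.
ρ = 1.2004; 1.2004 > 1 ⇒ diverges.

1.2004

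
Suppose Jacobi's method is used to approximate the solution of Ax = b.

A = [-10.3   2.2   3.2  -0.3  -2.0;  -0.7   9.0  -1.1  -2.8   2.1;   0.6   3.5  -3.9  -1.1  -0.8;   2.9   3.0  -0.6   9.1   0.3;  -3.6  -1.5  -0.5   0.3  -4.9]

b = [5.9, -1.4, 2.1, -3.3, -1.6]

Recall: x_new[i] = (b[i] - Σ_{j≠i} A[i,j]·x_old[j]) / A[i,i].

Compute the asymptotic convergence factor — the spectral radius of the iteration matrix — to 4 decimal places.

0.7868

Write A = D+L+U with D = diag(-10.3, 9, -3.9, 9.1, -4.9).
Jacobi T = -D⁻¹(L+U): T[3,4] = -(0.3)/(9.1) = -0.0330; T[3,3] = 0.
  T[0,:] = [+0.0000, +0.2136, +0.3107, -0.0291, -0.1942]
  T[1,:] = [+0.0778, +0.0000, +0.1222, +0.3111, -0.2333]
  T[2,:] = [+0.1538, +0.8974, +0.0000, -0.2821, -0.2051]
  T[3,:] = [-0.3187, -0.3297, +0.0659, +0.0000, -0.0330]
  T[4,:] = [-0.7347, -0.3061, -0.1020, +0.0612, +0.0000]
|roots of det(T-λI)|: 0.7868, 0.3695, 0.3695, 0.2321, 0.2321.
ρ(T) = max|λ| = 0.7868; 0.7868 < 1: convergent.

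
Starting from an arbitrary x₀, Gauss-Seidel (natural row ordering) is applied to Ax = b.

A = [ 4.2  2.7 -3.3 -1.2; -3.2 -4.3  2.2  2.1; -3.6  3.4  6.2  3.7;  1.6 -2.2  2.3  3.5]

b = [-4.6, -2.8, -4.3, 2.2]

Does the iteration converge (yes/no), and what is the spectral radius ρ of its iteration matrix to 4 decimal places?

no, ρ = 1.4255

A = D + L + U where D = diag(4.2, -4.3, 6.2, 3.5).
Gauss-Seidel: T = -(D+L)⁻¹U, row 0 first, T[0,1] = -(2.7)/(4.2) = -0.6429; later rows by forward substitution.
  T[0,:] = [+0.0000, -0.6429, +0.7857, +0.2857]
  T[1,:] = [+0.0000, +0.4784, -0.0731, +0.2757]
  T[2,:] = [+0.0000, -0.6356, +0.4963, -0.5821]
  T[3,:] = [+0.0000, +1.0123, -0.7313, +0.4252]
|λ(T)| sorted: 1.4255, 0.2640, 0.2384, 0.0000.
spectral radius ρ = 1.4255; 1.4255 > 1: divergent.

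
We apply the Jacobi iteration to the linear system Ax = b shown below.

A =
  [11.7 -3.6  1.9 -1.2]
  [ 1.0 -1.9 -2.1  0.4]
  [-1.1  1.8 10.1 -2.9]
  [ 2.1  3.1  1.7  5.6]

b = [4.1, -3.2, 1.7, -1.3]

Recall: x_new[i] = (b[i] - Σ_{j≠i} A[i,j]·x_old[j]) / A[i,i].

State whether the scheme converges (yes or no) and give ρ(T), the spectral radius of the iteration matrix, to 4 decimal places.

yes, ρ = 0.6721

A = D + L + U where D = diag(11.7, -1.9, 10.1, 5.6).
T_J = -D⁻¹(L+U): T[3,2] = -(1.7)/(5.6) = -0.3036; T[3,3] = 0.
  T[0,:] = [+0.0000 +0.3077 -0.1624 +0.1026]
  T[1,:] = [+0.5263 +0.0000 -1.1053 +0.2105]
  T[2,:] = [+0.1089 -0.1782 +0.0000 +0.2871]
  T[3,:] = [-0.3750 -0.5536 -0.3036 +0.0000]
|roots of det(T-λI)|: 0.6721, 0.5015, 0.5015, 0.4446.
ρ(T) = max|λ| = 0.6721; 0.6721 < 1: convergent.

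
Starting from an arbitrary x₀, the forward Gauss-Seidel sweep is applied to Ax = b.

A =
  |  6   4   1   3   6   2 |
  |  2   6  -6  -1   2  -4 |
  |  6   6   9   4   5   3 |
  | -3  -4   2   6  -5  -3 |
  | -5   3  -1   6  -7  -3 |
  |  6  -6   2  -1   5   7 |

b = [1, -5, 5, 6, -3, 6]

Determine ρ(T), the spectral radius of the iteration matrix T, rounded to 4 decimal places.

Let D = diag(6, 6, 9, 6, -7, 7); L, U the strict triangles.
GS T = -(D+L)⁻¹U: row 0 first, T[0,4] = -(6)/(6) = -1.0000; later rows by forward substitution.
  T[0,:] = [+0.0000, -0.6667, -0.1667, -0.5000, -1.0000, -0.3333]
  T[1,:] = [+0.0000, +0.2222, +1.0556, +0.3333, +0.0000, +0.7778]
  T[2,:] = [+0.0000, +0.2963, -0.5926, -0.3333, +0.1111, -0.6296]
  T[3,:] = [+0.0000, -0.2840, +0.8179, +0.0833, +0.2963, +1.0617]
  T[4,:] = [+0.0000, +0.2857, +1.3571, +0.6190, +0.9524, +1.1429]
  T[5,:] = [+0.0000, +0.4326, +0.3644, +0.3793, +0.1875, +0.4676]
|roots of det(T-λI)|: 1.5653, 0.6603, 0.5702, 0.4724, 0.3258, 0.0000.
ρ(T) = max|λ| = 1.5653; 1.5653 > 1 ⇒ diverges.

1.5653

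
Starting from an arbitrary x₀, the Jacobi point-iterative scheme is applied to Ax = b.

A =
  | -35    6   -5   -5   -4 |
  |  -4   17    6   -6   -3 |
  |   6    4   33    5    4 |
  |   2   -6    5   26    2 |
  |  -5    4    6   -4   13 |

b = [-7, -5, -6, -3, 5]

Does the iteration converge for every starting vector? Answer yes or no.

yes

A = D + L + U where D = diag(-35, 17, 33, 26, 13).
Jacobi: T = -D⁻¹(L+U), T[2,0] = -(6)/(33) = -0.1818; T[2,2] = 0.
  T[0,:] = [+0.0000 +0.1714 -0.1429 -0.1429 -0.1143]
  T[1,:] = [+0.2353 +0.0000 -0.3529 +0.3529 +0.1765]
  T[2,:] = [-0.1818 -0.1212 +0.0000 -0.1515 -0.1212]
  T[3,:] = [-0.0769 +0.2308 -0.1923 +0.0000 -0.0769]
  T[4,:] = [+0.3846 -0.3077 -0.4615 +0.3077 +0.0000]
moduli |λ_i(T)| = 0.5252, 0.3135, 0.3135, 0.1676, 0.1023.
ρ(T) = max|λ| = 0.5252; 0.5252 < 1 ⇒ converges.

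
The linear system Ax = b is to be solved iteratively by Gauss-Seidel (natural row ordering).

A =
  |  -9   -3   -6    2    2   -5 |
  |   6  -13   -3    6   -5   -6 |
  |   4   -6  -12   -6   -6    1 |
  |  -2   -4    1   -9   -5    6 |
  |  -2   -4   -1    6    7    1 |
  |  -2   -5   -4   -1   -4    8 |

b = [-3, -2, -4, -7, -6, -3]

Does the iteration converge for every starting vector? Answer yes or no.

Split A = D + L + U, D = diag(-9, -13, -12, -9, 7, 8).
T_GS = -(D+L)⁻¹U: row 0 first, T[0,5] = -(-5)/(-9) = -0.5556; later rows by forward substitution.
  T[0,:] = [+0.0000  -0.3333  -0.6667  +0.2222  +0.2222  -0.5556]
  T[1,:] = [+0.0000  -0.1538  -0.5385  +0.5641  -0.2821  -0.7179]
  T[2,:] = [+0.0000  -0.0342  +0.0470  -0.7080  -0.2849  +0.2571]
  T[3,:] = [+0.0000  +0.1387  +0.3927  -0.3788  -0.5112  +1.1378]
  T[4,:] = [+0.0000  -0.3069  -0.8280  +0.6093  +0.2998  -1.6504]
  T[5,:] = [+0.0000  -0.3327  -0.8446  +0.3115  -0.1772  -1.1420]
|λ(T)| sorted: 1.6247, 0.2538, 0.2538, 0.2114, 0.0345, 0.0000.
spectral radius ρ = 1.6247; 1.6247 > 1, so it fails to converge.

no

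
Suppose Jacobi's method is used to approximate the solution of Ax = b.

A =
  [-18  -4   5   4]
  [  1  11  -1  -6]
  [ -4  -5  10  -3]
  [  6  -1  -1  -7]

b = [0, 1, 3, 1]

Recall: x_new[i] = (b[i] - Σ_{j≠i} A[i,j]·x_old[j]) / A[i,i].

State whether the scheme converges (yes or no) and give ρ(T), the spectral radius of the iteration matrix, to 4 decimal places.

yes, ρ = 0.7240

Let D = diag(-18, 11, 10, -7); L, U the strict triangles.
Jacobi T = -D⁻¹(L+U): T[3,2] = -(-1)/(-7) = -0.1429; T[3,3] = 0.
  T[0,:] = [+0.0000, -0.2222, +0.2778, +0.2222]
  T[1,:] = [-0.0909, +0.0000, +0.0909, +0.5455]
  T[2,:] = [+0.4000, +0.5000, +0.0000, +0.3000]
  T[3,:] = [+0.8571, -0.1429, -0.1429, +0.0000]
|λ(T)| sorted: 0.7240, 0.5370, 0.4210, 0.4210.
ρ = 0.7240; 0.7240 < 1 ⇒ converges.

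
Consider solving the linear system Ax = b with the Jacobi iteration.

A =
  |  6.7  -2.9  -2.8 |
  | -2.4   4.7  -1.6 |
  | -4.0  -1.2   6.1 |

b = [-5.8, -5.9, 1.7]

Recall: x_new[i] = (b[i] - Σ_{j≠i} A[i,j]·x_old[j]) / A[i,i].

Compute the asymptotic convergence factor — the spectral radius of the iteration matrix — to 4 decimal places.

0.8514

Let D = diag(6.7, 4.7, 6.1); L, U the strict triangles.
T_J = -D⁻¹(L+U): T[1,2] = -(-1.6)/(4.7) = +0.3404; T[1,1] = 0.
  T[0,:] = [+0.0000, +0.4328, +0.4179]
  T[1,:] = [+0.5106, +0.0000, +0.3404]
  T[2,:] = [+0.6557, +0.1967, +0.0000]
eigenvalue magnitudes: 0.8514, 0.5614, 0.2900.
ρ(T) = max|λ| = 0.8514; 0.8514 < 1 ⇒ converges.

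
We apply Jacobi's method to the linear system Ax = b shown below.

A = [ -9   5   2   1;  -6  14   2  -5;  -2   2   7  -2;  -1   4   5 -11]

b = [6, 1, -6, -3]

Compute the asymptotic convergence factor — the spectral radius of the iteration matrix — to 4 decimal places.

0.8398

Split A = D + L + U, D = diag(-9, 14, 7, -11).
T_J = -D⁻¹(L+U): T[0,3] = -(1)/(-9) = +0.1111; T[0,0] = 0.
  T[0,:] = [+0.0000 +0.5556 +0.2222 +0.1111]
  T[1,:] = [+0.4286 +0.0000 -0.1429 +0.3571]
  T[2,:] = [+0.2857 -0.2857 +0.0000 +0.2857]
  T[3,:] = [-0.0909 +0.3636 +0.4545 +0.0000]
|λ(T)| sorted: 0.8398, 0.6447, 0.2461, 0.0510.
ρ = 0.8398; 0.8398 < 1: convergent.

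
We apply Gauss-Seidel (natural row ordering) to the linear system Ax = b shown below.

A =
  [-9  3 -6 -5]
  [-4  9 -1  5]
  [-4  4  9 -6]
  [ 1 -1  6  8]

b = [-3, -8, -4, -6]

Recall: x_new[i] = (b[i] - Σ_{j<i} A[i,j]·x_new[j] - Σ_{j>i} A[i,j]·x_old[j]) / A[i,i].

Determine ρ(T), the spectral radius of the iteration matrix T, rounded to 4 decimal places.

0.9176

Diagonal D = diag(-9, 9, 9, 8); L, U strict lower/upper.
T_GS = -(D+L)⁻¹U: row 0 first, T[0,2] = -(-6)/(-9) = -0.6667; later rows by forward substitution.
  T[0,:] = [+0.0000 +0.3333 -0.6667 -0.5556]
  T[1,:] = [+0.0000 +0.1481 -0.1852 -0.8025]
  T[2,:] = [+0.0000 +0.0823 -0.2140 +0.7764]
  T[3,:] = [+0.0000 -0.0849 +0.2207 -0.6132]
|λ(T)| sorted: 0.9176, 0.2235, 0.0150, 0.0000.
ρ(T) = max|λ| = 0.9176; 0.9176 < 1 ⇒ converges.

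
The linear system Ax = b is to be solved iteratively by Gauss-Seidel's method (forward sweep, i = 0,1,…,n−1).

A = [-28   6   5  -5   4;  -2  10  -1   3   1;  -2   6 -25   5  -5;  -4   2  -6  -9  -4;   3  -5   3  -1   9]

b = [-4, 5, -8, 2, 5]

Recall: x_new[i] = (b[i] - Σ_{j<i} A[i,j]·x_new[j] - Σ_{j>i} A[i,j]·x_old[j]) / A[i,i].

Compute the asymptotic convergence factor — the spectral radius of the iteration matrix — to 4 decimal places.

0.3994

Split A = D + L + U, D = diag(-28, 10, -25, -9, 9).
Gauss-Seidel: T = -(D+L)⁻¹U, row 0 first, T[0,2] = -(5)/(-28) = +0.1786; later rows by forward substitution.
  T[0,:] = [+0.0000  +0.2143  +0.1786  -0.1786  +0.1429]
  T[1,:] = [+0.0000  +0.0429  +0.1357  -0.3357  -0.0714]
  T[2,:] = [+0.0000  -0.0069  +0.0183  +0.1337  -0.2286]
  T[3,:] = [+0.0000  -0.0811  -0.0614  -0.0844  -0.3714]
  T[4,:] = [+0.0000  -0.0543  +0.0030  -0.1809  -0.0524]
|roots of det(T-λI)|: 0.3994, 0.1230, 0.1137, 0.1137, 0.0000.
spectral radius ρ = 0.3994; 0.3994 < 1, so it converges for any x₀.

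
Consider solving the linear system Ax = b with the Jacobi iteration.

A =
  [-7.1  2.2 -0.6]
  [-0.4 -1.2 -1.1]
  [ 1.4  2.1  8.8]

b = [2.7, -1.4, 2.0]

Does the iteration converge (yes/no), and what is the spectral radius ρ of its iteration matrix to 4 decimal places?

yes, ρ = 0.4608

A = D + L + U where D = diag(-7.1, -1.2, 8.8).
Jacobi T = -D⁻¹(L+U): T[2,1] = -(2.1)/(8.8) = -0.2386; T[2,2] = 0.
  T[0,:] = [+0.0000  +0.3099  -0.0845]
  T[1,:] = [-0.3333  +0.0000  -0.9167]
  T[2,:] = [-0.1591  -0.2386  +0.0000]
|λ(T)| sorted: 0.4608, 0.2889, 0.2889.
spectral radius ρ = 0.4608; 0.4608 < 1 ⇒ converges.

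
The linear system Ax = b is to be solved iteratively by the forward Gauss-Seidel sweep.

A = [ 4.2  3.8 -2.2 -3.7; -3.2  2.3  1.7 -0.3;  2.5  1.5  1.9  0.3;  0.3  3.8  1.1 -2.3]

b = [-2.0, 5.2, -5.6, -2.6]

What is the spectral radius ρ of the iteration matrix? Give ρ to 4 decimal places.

A = D + L + U where D = diag(4.2, 2.3, 1.9, -2.3).
Gauss-Seidel: T = -(D+L)⁻¹U, row 0 first, T[0,3] = -(-3.7)/(4.2) = +0.8810; later rows by forward substitution.
  T[0,:] = [+0.0000, -0.9048, +0.5238, +0.8810]
  T[1,:] = [+0.0000, -1.2588, -0.0104, +1.3561]
  T[2,:] = [+0.0000, +2.1843, -0.6811, -2.3877]
  T[3,:] = [+0.0000, -1.1531, -0.2745, +1.2135]
eigenvalue magnitudes: 1.2052, 0.4537, 0.0252, 0.0000.
ρ(T) = max|λ| = 1.2052; 1.2052 > 1: divergent.

1.2052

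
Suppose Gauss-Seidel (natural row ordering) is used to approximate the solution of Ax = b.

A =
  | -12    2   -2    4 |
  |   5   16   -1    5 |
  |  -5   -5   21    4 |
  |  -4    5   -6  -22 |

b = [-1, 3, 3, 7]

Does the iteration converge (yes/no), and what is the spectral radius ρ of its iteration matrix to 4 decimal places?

Let D = diag(-12, 16, 21, -22); L, U the strict triangles.
GS T = -(D+L)⁻¹U: row 0 first, T[0,1] = -(2)/(-12) = +0.1667; later rows by forward substitution.
  T[0,:] = [+0.0000  +0.1667  -0.1667  +0.3333]
  T[1,:] = [+0.0000  -0.0521  +0.1146  -0.4167]
  T[2,:] = [+0.0000  +0.0273  -0.0124  -0.2103]
  T[3,:] = [+0.0000  -0.0496  +0.0597  -0.0979]
eigenvalue magnitudes: 0.1750, 0.0521, 0.0396, 0.0000.
ρ(T) = max|λ| = 0.1750; 0.1750 < 1 ⇒ converges.

yes, ρ = 0.1750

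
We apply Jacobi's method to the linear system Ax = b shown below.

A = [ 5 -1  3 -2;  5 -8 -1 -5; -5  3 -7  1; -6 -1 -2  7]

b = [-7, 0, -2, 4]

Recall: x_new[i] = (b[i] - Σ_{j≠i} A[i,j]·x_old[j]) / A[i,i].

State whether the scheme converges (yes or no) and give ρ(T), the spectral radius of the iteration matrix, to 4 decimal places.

no, ρ = 1.1646

Split A = D + L + U, D = diag(5, -8, -7, 7).
Jacobi: T = -D⁻¹(L+U), T[1,3] = -(-5)/(-8) = -0.6250; T[1,1] = 0.
  T[0,:] = [+0.0000, +0.2000, -0.6000, +0.4000]
  T[1,:] = [+0.6250, +0.0000, -0.1250, -0.6250]
  T[2,:] = [-0.7143, +0.4286, +0.0000, +0.1429]
  T[3,:] = [+0.8571, +0.1429, +0.2857, +0.0000]
moduli |λ_i(T)| = 1.1646, 0.7828, 0.5129, 0.5129.
spectral radius ρ = 1.1646; 1.1646 > 1, so it fails to converge.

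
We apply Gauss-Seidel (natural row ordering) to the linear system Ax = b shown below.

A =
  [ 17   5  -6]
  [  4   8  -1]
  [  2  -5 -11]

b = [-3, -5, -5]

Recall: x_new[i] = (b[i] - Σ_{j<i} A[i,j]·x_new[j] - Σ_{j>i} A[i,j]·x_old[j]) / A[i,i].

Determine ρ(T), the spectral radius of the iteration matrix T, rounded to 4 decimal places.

0.2014

Let D = diag(17, 8, -11); L, U the strict triangles.
T_GS = -(D+L)⁻¹U: row 0 first, T[0,2] = -(-6)/(17) = +0.3529; later rows by forward substitution.
  T[0,:] = [+0.0000  -0.2941  +0.3529]
  T[1,:] = [+0.0000  +0.1471  -0.0515]
  T[2,:] = [+0.0000  -0.1203  +0.0876]
|eigenvalues of T|: 0.2014, 0.0332, 0.0000.
ρ(T) = max|λ| = 0.2014; 0.2014 < 1, so it converges for any x₀.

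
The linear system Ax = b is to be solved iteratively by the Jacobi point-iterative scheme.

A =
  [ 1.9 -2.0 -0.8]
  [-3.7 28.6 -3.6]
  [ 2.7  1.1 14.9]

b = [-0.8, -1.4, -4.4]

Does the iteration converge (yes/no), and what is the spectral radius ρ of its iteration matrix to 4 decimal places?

Write A = D+L+U with D = diag(1.9, 28.6, 14.9).
Jacobi: T = -D⁻¹(L+U), T[0,2] = -(-0.8)/(1.9) = +0.4211; T[0,0] = 0.
  T[0,:] = [+0.0000  +1.0526  +0.4211]
  T[1,:] = [+0.1294  +0.0000  +0.1259]
  T[2,:] = [-0.1812  -0.0738  +0.0000]
moduli |λ_i(T)| = 0.3588, 0.2795, 0.2795.
spectral radius ρ = 0.3588; 0.3588 < 1 ⇒ converges.

yes, ρ = 0.3588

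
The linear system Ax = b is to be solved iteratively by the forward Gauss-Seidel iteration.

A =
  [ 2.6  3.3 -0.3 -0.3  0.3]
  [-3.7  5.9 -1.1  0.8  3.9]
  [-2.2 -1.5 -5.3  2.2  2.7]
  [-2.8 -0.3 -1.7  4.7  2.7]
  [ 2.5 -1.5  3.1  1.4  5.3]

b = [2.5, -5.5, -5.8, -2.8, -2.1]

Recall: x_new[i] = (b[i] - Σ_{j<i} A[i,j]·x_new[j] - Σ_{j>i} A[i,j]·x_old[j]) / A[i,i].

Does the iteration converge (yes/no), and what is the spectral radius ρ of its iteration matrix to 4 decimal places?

no, ρ = 1.2402

Let D = diag(2.6, 5.9, -5.3, 4.7, 5.3); L, U the strict triangles.
GS T = -(D+L)⁻¹U: row 0 first, T[0,3] = -(-0.3)/(2.6) = +0.1154; later rows by forward substitution.
  T[0,:] = [+0.0000, -1.2692, +0.1154, +0.1154, -0.1154]
  T[1,:] = [+0.0000, -0.7960, +0.2588, -0.0632, -0.7334]
  T[2,:] = [+0.0000, +0.7521, -0.1211, +0.3851, +0.7649]
  T[3,:] = [+0.0000, -0.5349, +0.0414, +0.2040, -0.4134]
  T[4,:] = [+0.0000, +0.0748, +0.0787, -0.3515, -0.4913]
eigenvalue magnitudes: 1.2402, 0.3687, 0.2413, 0.2413, 0.0000.
ρ(T) = max|λ| = 1.2402; 1.2402 > 1, so it fails to converge.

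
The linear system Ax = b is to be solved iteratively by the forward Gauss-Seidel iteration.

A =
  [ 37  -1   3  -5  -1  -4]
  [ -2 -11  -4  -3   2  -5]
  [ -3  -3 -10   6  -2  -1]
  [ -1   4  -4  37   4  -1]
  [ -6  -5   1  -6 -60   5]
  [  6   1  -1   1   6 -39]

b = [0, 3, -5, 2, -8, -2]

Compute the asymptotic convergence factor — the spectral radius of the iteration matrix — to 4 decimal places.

Diagonal D = diag(37, -11, -10, 37, -60, -39); L, U strict lower/upper.
T_GS = -(D+L)⁻¹U: row 0 first, T[0,1] = -(-1)/(37) = +0.0270; later rows by forward substitution.
  T[0,:] = [+0.0000 +0.0270 -0.0811 +0.1351 +0.0270 +0.1081]
  T[1,:] = [+0.0000 -0.0049 -0.3489 -0.2973 +0.1769 -0.4742]
  T[2,:] = [+0.0000 -0.0066 +0.1290 +0.6486 -0.2612 +0.0098]
  T[3,:] = [+0.0000 +0.0005 +0.0495 +0.1059 -0.1547 +0.0823]
  T[4,:] = [+0.0000 -0.0025 +0.0344 +0.0115 -0.0063 +0.1040]
  T[5,:] = [+0.0000 +0.0038 -0.0182 +0.0010 +0.0105 +0.0223]
|λ(T)| sorted: 0.2194, 0.1141, 0.0991, 0.0991, 0.0333, 0.0000.
ρ(T) = max|λ| = 0.2194; 0.2194 < 1 ⇒ converges.

0.2194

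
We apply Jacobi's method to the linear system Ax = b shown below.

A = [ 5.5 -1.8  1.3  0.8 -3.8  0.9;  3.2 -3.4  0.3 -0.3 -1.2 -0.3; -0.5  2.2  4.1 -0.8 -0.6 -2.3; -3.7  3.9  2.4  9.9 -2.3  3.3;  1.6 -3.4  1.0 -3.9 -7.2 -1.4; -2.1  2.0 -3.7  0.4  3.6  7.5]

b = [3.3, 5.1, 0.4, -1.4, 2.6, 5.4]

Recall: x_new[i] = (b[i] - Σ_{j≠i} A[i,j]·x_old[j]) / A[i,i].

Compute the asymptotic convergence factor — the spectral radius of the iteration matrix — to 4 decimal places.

1.1533

Diagonal D = diag(5.5, -3.4, 4.1, 9.9, -7.2, 7.5); L, U strict lower/upper.
Jacobi T = -D⁻¹(L+U): T[3,4] = -(-2.3)/(9.9) = +0.2323; T[3,3] = 0.
  T[0,:] = [+0.0000 +0.3273 -0.2364 -0.1455 +0.6909 -0.1636]
  T[1,:] = [+0.9412 +0.0000 +0.0882 -0.0882 -0.3529 -0.0882]
  T[2,:] = [+0.1220 -0.5366 +0.0000 +0.1951 +0.1463 +0.5610]
  T[3,:] = [+0.3737 -0.3939 -0.2424 +0.0000 +0.2323 -0.3333]
  T[4,:] = [+0.2222 -0.4722 +0.1389 -0.5417 +0.0000 -0.1944]
  T[5,:] = [+0.2800 -0.2667 +0.4933 -0.0533 -0.4800 +0.0000]
|roots of det(T-λI)|: 1.1533, 0.6339, 0.6339, 0.5686, 0.5686, 0.4059.
ρ(T) = max|λ| = 1.1533; 1.1533 > 1 ⇒ diverges.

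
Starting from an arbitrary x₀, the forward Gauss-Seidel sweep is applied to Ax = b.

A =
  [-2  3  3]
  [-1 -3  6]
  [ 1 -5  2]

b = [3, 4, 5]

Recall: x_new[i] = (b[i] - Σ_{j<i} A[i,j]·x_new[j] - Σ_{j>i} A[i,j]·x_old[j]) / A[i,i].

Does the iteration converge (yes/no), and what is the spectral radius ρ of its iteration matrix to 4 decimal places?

Split A = D + L + U, D = diag(-2, -3, 2).
GS T = -(D+L)⁻¹U: row 0 first, T[0,2] = -(3)/(-2) = +1.5000; later rows by forward substitution.
  T[0,:] = [+0.0000, +1.5000, +1.5000]
  T[1,:] = [+0.0000, -0.5000, +1.5000]
  T[2,:] = [+0.0000, -2.0000, +3.0000]
eigenvalue magnitudes: 1.5000, 1.0000, 0.0000.
ρ = 1.5000; 1.5000 > 1: divergent.

no, ρ = 1.5000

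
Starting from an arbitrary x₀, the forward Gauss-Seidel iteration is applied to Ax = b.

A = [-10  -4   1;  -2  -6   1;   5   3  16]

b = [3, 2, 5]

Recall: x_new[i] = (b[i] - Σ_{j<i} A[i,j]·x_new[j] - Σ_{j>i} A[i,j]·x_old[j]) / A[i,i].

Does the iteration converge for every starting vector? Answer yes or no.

A = D + L + U where D = diag(-10, -6, 16).
Gauss-Seidel: T = -(D+L)⁻¹U, row 0 first, T[0,2] = -(1)/(-10) = +0.1000; later rows by forward substitution.
  T[0,:] = [+0.0000  -0.4000  +0.1000]
  T[1,:] = [+0.0000  +0.1333  +0.1333]
  T[2,:] = [+0.0000  +0.1000  -0.0563]
moduli |λ_i(T)| = 0.1879, 0.1109, 0.0000.
ρ(T) = max|λ| = 0.1879; 0.1879 < 1, so it converges for any x₀.

yes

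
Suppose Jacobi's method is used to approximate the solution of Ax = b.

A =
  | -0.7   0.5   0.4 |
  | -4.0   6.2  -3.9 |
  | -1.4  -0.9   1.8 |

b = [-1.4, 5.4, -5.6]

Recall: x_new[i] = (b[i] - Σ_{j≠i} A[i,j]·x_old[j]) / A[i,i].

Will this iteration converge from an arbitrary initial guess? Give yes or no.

no

Diagonal D = diag(-0.7, 6.2, 1.8); L, U strict lower/upper.
Jacobi T = -D⁻¹(L+U): T[2,1] = -(-0.9)/(1.8) = +0.5000; T[2,2] = 0.
  T[0,:] = [+0.0000, +0.7143, +0.5714]
  T[1,:] = [+0.6452, +0.0000, +0.6290]
  T[2,:] = [+0.7778, +0.5000, +0.0000]
moduli |λ_i(T)| = 1.2795, 0.6459, 0.6459.
ρ = 1.2795; 1.2795 > 1 ⇒ diverges.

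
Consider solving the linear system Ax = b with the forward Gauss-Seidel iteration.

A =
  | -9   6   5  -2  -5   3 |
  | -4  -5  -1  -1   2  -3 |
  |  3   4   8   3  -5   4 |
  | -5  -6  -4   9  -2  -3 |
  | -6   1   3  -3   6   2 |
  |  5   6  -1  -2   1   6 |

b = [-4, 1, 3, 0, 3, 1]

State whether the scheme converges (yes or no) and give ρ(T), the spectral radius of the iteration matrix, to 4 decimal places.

Split A = D + L + U, D = diag(-9, -5, 8, 9, 6, 6).
GS T = -(D+L)⁻¹U: row 0 first, T[0,2] = -(5)/(-9) = +0.5556; later rows by forward substitution.
  T[0,:] = [+0.0000 +0.6667 +0.5556 -0.2222 -0.5556 +0.3333]
  T[1,:] = [+0.0000 -0.5333 -0.6444 -0.0222 +0.8444 -0.8667]
  T[2,:] = [+0.0000 +0.0167 +0.1139 -0.2806 +0.4111 -0.1917]
  T[3,:] = [+0.0000 +0.0222 -0.0704 -0.2630 +0.6593 -0.1444]
  T[4,:] = [+0.0000 +0.7583 +0.5708 -0.2097 -0.5722 +0.1681]
  T[5,:] = [+0.0000 -0.1384 +0.0819 +0.1079 +0.0022 +0.4808]
moduli |λ_i(T)| = 1.5140, 0.4319, 0.2856, 0.1403, 0.1177, 0.0000.
ρ(T) = max|λ| = 1.5140; 1.5140 > 1, so it fails to converge.

no, ρ = 1.5140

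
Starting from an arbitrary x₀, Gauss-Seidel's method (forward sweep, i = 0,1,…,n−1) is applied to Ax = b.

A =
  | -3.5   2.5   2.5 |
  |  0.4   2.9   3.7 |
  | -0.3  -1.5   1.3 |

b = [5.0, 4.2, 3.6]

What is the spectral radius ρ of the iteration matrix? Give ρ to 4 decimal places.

1.3655

Split A = D + L + U, D = diag(-3.5, 2.9, 1.3).
GS T = -(D+L)⁻¹U: row 0 first, T[0,2] = -(2.5)/(-3.5) = +0.7143; later rows by forward substitution.
  T[0,:] = [+0.0000  +0.7143  +0.7143]
  T[1,:] = [+0.0000  -0.0985  -1.3744]
  T[2,:] = [+0.0000  +0.0512  -1.4210]
|roots of det(T-λI)|: 1.3655, 0.1540, 0.0000.
ρ(T) = max|λ| = 1.3655; 1.3655 > 1, so it fails to converge.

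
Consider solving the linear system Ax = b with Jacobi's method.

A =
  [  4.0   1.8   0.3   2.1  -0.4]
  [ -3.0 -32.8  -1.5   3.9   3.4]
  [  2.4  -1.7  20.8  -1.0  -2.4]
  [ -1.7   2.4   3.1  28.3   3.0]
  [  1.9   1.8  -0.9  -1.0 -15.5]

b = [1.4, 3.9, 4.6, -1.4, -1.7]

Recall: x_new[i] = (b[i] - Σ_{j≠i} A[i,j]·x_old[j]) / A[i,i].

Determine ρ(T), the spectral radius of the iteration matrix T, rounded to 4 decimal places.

Split A = D + L + U, D = diag(4, -32.8, 20.8, 28.3, -15.5).
T_J = -D⁻¹(L+U): T[1,2] = -(-1.5)/(-32.8) = -0.0457; T[1,1] = 0.
  T[0,:] = [+0.0000  -0.4500  -0.0750  -0.5250  +0.1000]
  T[1,:] = [-0.0915  +0.0000  -0.0457  +0.1189  +0.1037]
  T[2,:] = [-0.1154  +0.0817  +0.0000  +0.0481  +0.1154]
  T[3,:] = [+0.0601  -0.0848  -0.1095  +0.0000  -0.1060]
  T[4,:] = [+0.1226  +0.1161  -0.0581  -0.0645  +0.0000]
|λ(T)| sorted: 0.3082, 0.2471, 0.2471, 0.1539, 0.0620.
spectral radius ρ = 0.3082; 0.3082 < 1 ⇒ converges.

0.3082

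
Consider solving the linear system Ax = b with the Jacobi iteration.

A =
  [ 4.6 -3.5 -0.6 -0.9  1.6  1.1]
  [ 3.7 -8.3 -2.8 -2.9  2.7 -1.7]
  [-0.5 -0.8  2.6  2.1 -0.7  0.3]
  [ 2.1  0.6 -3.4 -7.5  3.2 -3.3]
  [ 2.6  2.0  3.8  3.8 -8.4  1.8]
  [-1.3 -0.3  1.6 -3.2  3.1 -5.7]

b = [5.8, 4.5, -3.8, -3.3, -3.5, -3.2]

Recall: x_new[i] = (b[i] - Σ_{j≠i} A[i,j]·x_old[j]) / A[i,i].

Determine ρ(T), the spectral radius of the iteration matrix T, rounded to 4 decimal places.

Let D = diag(4.6, -8.3, 2.6, -7.5, -8.4, -5.7); L, U the strict triangles.
Jacobi T = -D⁻¹(L+U): T[0,1] = -(-3.5)/(4.6) = +0.7609; T[0,0] = 0.
  T[0,:] = [+0.0000, +0.7609, +0.1304, +0.1957, -0.3478, -0.2391]
  T[1,:] = [+0.4458, +0.0000, -0.3373, -0.3494, +0.3253, -0.2048]
  T[2,:] = [+0.1923, +0.3077, +0.0000, -0.8077, +0.2692, -0.1154]
  T[3,:] = [+0.2800, +0.0800, -0.4533, +0.0000, +0.4267, -0.4400]
  T[4,:] = [+0.3095, +0.2381, +0.4524, +0.4524, +0.0000, +0.2143]
  T[5,:] = [-0.2281, -0.0526, +0.2807, -0.5614, +0.5439, +0.0000]
|roots of det(T-λI)|: 1.1275, 0.8677, 0.6376, 0.5563, 0.5563, 0.0281.
spectral radius ρ = 1.1275; 1.1275 > 1 ⇒ diverges.

1.1275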